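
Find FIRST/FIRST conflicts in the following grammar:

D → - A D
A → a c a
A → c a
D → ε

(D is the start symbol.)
No FIRST/FIRST conflicts.

A FIRST/FIRST conflict occurs when two productions N → α and N → β for the same non-terminal have FIRST(α) ∩ FIRST(β) ≠ ∅ (with ε ∈ FIRST of a nullable right-hand side, so two nullable alternatives also conflict).

Productions for D:
  D → - A D: FIRST = { '-' }
  D → ε: FIRST = { ε }
Productions for A:
  A → a c a: FIRST = { 'a' }
  A → c a: FIRST = { 'c' }

All alternatives of each non-terminal have pairwise disjoint FIRST sets.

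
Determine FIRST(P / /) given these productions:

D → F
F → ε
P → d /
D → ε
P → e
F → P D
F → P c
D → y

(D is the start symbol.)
FIRST sets of the non-terminals involved (from the grammar, by fixed-point iteration):
  FIRST(P) = { 'd', 'e' }

To compute FIRST(P / /), process the symbols left to right:
Symbol P is a non-terminal. Add FIRST(P) \ {ε} = { 'd', 'e' }
P is not nullable (ε ∉ FIRST(P)), so stop here.
FIRST(P / /) = { 'd', 'e' }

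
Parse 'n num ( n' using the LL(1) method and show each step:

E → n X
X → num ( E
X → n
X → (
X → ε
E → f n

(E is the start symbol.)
LL(1) parsing maintains a stack (initially the start symbol over $) and the input. At each step: if the stack top is a terminal, match it against the current input token; if it is a non-terminal N, replace it with the RHS of M[N, lookahead] (the unique production whose predict set contains the lookahead).

Stack is shown with the top on the left.

Stack      Input        Action
------------------------------
E $        n num ( n $  output E → n X
n X $      n num ( n $  match 'n'
X $        num ( n $    output X → num ( E
num ( E $  num ( n $    match 'num'
( E $      ( n $        match '('
E $        n $          output E → n X
n X $      n $          match 'n'
X $        $            output X → ε
$          $            accept

The string is accepted.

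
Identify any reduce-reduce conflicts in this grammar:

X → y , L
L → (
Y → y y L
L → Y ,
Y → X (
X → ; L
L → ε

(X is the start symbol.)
No reduce-reduce conflicts

Augment with X' → X and build the canonical LR(0) collection (I0 = CLOSURE({[X' → . X]}), then GOTO on every symbol after a dot until no new states appear). It has 15 states:
  I0: { [X → . ; L], [X → . y , L], [X' → . X] }  — shift
  I1: { [L → . (], [L → . Y ,], [L → .], [X → . ; L], [X → . y , L], [X → ; . L], [Y → . X (], [Y → . y y L] }  — shift, reduce
  I2: { [X' → X .] }  — accept
  I3: { [X → y . , L] }  — shift
  I4: { [L → . (], [L → . Y ,], [L → .], [X → . ; L], [X → . y , L], [X → y , . L], [Y → . X (], [Y → . y y L] }  — shift, reduce
  I5: { [L → ( .] }  — reduce
  I6: { [X → y , L .] }  — reduce
  I7: { [Y → X . (] }  — shift
  I8: { [L → Y . ,] }  — shift
  I9: { [X → y . , L], [Y → y . y L] }  — shift
  I10: { [L → . (], [L → . Y ,], [L → .], [X → . ; L], [X → . y , L], [Y → . X (], [Y → . y y L], [Y → y y . L] }  — shift, reduce
  I11: { [Y → y y L .] }  — reduce
  I12: { [L → Y , .] }  — reduce
  I13: { [Y → X ( .] }  — reduce
  I14: { [X → ; L .] }  — reduce

No state contains more than one complete item.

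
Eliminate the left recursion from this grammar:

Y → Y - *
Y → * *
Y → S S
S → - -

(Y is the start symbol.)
Y → * * Y'
Y → S S Y'
Y' → - * Y'
Y' → ε
S → - -

Y is directly left-recursive. The standard transformation for
  A → A α₁ | ... | A α_m | β₁ | ... | β_n
is
  A  → β₁ A' | ... | β_n A'
  A' → α₁ A' | ... | α_m A' | ε

Y → * * becomes Y → * * Y'
Y → S S becomes Y → S S Y'
Y → Y - * becomes Y' → - * Y'
Add Y' → ε

Productions for other non-terminals are unchanged:
  S → - -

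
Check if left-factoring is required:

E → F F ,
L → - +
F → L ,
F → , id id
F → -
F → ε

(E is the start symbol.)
Left-factoring is needed when two productions for the same non-terminal
share a common prefix on the right-hand side.

Productions for F:
  F → L ,
  F → , id id
  F → -
  F → ε

No common prefixes found.

Answer: No, left-factoring is not needed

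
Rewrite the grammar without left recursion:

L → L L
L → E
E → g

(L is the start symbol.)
L is directly left-recursive. The standard transformation for
  A → A α₁ | ... | A α_m | β₁ | ... | β_n
is
  A  → β₁ A' | ... | β_n A'
  A' → α₁ A' | ... | α_m A' | ε

L → E becomes L → E L'
L → L L becomes L' → L L'
Add L' → ε

Productions for other non-terminals are unchanged:
  E → g

Resulting grammar:
L → E L'
L' → L L'
L' → ε
E → g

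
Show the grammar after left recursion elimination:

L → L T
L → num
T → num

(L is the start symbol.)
L → num L'
L' → T L'
L' → ε
T → num

L is directly left-recursive. The standard transformation for
  A → A α₁ | ... | A α_m | β₁ | ... | β_n
is
  A  → β₁ A' | ... | β_n A'
  A' → α₁ A' | ... | α_m A' | ε

L → num becomes L → num L'
L → L T becomes L' → T L'
Add L' → ε

Productions for other non-terminals are unchanged:
  T → num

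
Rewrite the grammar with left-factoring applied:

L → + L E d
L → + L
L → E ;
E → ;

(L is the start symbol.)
L → + L L'
L' → E d
L' → ε
L → E ;
E → ;

Left-factoring transforms A → αβ₁ | αβ₂ into A → αA' and A' → β₁ | β₂
(α is the longest common prefix among the alternatives). Repeat until
no nonterminal has two alternatives with a common prefix.

Round 1: L has alternatives sharing prefix '+ L'. Introduce L': L → + L L'
  Add: L' → E d
  Add: L' → ε

No remaining common prefixes — done.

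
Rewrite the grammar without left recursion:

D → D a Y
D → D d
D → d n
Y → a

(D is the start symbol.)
D → d n D'
D' → a Y D'
D' → d D'
D' → ε
Y → a

D is directly left-recursive. The standard transformation for
  A → A α₁ | ... | A α_m | β₁ | ... | β_n
is
  A  → β₁ A' | ... | β_n A'
  A' → α₁ A' | ... | α_m A' | ε

D → d n becomes D → d n D'
D → D a Y becomes D' → a Y D'
D → D d becomes D' → d D'
Add D' → ε

Productions for other non-terminals are unchanged:
  Y → a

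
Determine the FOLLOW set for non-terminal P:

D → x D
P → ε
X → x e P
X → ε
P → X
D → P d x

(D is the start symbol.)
To compute FOLLOW(P), find every occurrence of P on a right-hand side N → α P β: add FIRST(β) \ {ε}, and if β is empty or nullable also add FOLLOW(N). Iterate to a fixed point.

In X → x e P: P is at the end, add FOLLOW(X)
In D → P d x: P is followed by d x, add FIRST(d x) \ {ε} = { 'd' }

The FOLLOW sets referred to above (computed the same way, to a fixed point):
  FOLLOW(X) = { 'd' }

Taking the union: FOLLOW(P) = { 'd' }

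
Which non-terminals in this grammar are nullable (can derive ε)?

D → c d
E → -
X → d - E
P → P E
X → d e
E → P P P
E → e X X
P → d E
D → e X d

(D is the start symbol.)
None

There are no ε-productions, so no non-terminal can derive ε.
No non-terminals are nullable.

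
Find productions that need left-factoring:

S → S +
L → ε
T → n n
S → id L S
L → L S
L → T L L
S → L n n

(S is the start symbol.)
No, left-factoring is not needed

Left-factoring is needed when two productions for the same non-terminal
share a common prefix on the right-hand side.

Productions for S:
  S → S +
  S → id L S
  S → L n n
Productions for L:
  L → ε
  L → L S
  L → T L L

No common prefixes found.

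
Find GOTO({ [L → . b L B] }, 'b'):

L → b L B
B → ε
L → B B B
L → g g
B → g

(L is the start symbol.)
GOTO(I, 'b') = CLOSURE({ [A → αX.β] : [A → α.Xβ] ∈ I, X = 'b' })

Items with dot before 'b', with the dot advanced:
  [L → . b L B] → [L → b . L B]
Closure of the advanced items:
  [L → b . L B] has the dot before L: add [L → . b L B], [L → . B B B], [L → . g g]
  [L → . B B B] has the dot before B: add [B → .], [B → . g]

GOTO = { [B → . g], [B → .], [L → . B B B], [L → . b L B], [L → . g g], [L → b . L B] }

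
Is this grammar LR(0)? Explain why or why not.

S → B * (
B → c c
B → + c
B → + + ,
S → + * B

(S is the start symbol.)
Yes, the grammar is LR(0)

Augment with S' → S and build the canonical LR(0) collection (I0 = CLOSURE({[S' → . S]}), then GOTO on every symbol after a dot until no new states appear). It has 14 states:
  I0: { [B → . + + ,], [B → . + c], [B → . c c], [S → . + * B], [S → . B * (], [S' → . S] }  — shift
  I1: { [B → + . + ,], [B → + . c], [S → + . * B] }  — shift
  I2: { [S → B . * (] }  — shift
  I3: { [S' → S .] }  — accept
  I4: { [B → c . c] }  — shift
  I5: { [B → c c .] }  — reduce
  I6: { [S → B * . (] }  — shift
  I7: { [S → B * ( .] }  — reduce
  I8: { [B → . + + ,], [B → . + c], [B → . c c], [S → + * . B] }  — shift
  I9: { [B → + + . ,] }  — shift
  I10: { [B → + c .] }  — reduce
  I11: { [B → + + , .] }  — reduce
  I12: { [B → + . + ,], [B → + . c] }  — shift
  I13: { [S → + * B .] }  — reduce

Every state is either a pure shift/goto state or contains exactly one complete item and nothing to shift — no conflicts. The grammar is LR(0).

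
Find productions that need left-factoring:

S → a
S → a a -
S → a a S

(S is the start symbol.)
Left-factoring is needed when two productions for the same non-terminal
share a common prefix on the right-hand side.

Productions for S:
  S → a
  S → a a -
  S → a a S

Found common prefix 'a' in productions for S

Answer: Yes, S has productions with common prefix 'a'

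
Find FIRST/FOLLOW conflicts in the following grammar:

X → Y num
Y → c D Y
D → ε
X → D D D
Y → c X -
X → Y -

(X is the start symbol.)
A FIRST/FOLLOW conflict occurs when a non-terminal N has a nullable alternative N → β (β ⇒* ε) and another alternative N → α with FIRST(α) ∩ FOLLOW(N) ≠ ∅: on such a lookahead the parser cannot decide between expanding α and letting N vanish via β.

Nullable non-terminals: D, X.
FIRST sets used below: FIRST(Y) = { 'c' }, FIRST(D) = { ε }
D has a nullable alternative but only one production, so nothing to check.

X: nullable alternative(s) X → D D D; FOLLOW(X) = { $, '-' }
  X → Y num: FIRST \ {ε} = { 'c' } — disjoint from FOLLOW(X)
  X → D D D: FIRST \ {ε} = { } — this is the only nullable alternative, skip
  X → Y -: FIRST \ {ε} = { 'c' } — disjoint from FOLLOW(X)

Y has no nullable alternative, so no FIRST/FOLLOW check is needed there.

No FIRST/FOLLOW conflicts found.

Answer: No FIRST/FOLLOW conflicts.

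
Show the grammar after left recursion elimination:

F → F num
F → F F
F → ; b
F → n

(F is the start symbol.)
F is directly left-recursive. The standard transformation for
  A → A α₁ | ... | A α_m | β₁ | ... | β_n
is
  A  → β₁ A' | ... | β_n A'
  A' → α₁ A' | ... | α_m A' | ε

F → ; b becomes F → ; b F'
F → n becomes F → n F'
F → F num becomes F' → num F'
F → F F becomes F' → F F'
Add F' → ε

Resulting grammar:
F → ; b F'
F → n F'
F' → num F'
F' → F F'
F' → ε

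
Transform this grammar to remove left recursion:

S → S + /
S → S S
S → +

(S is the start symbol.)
S is directly left-recursive. The standard transformation for
  A → A α₁ | ... | A α_m | β₁ | ... | β_n
is
  A  → β₁ A' | ... | β_n A'
  A' → α₁ A' | ... | α_m A' | ε

S → + becomes S → + S'
S → S + / becomes S' → + / S'
S → S S becomes S' → S S'
Add S' → ε

Resulting grammar:
S → + S'
S' → + / S'
S' → S S'
S' → ε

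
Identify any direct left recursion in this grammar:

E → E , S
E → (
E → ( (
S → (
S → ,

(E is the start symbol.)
Yes, E is left-recursive

E → E , S: LEFT RECURSIVE (starts with E)
E → (: starts with '('
E → ( (: starts with '('
S → (: starts with '('
S → ,: starts with ','

The grammar has direct left recursion on: E.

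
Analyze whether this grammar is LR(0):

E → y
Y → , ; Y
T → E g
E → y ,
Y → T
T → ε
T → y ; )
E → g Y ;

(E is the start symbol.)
Augment with E' → E and build the canonical LR(0) collection (I0 = CLOSURE({[E' → . E]}), then GOTO on every symbol after a dot until no new states appear). It has 16 states:
  I0: { [E → . g Y ;], [E → . y ,], [E → . y], [E' → . E] }  — shift
  I1: { [E' → E .] }  — accept
  I2: { [E → . g Y ;], [E → . y ,], [E → . y], [E → g . Y ;], [T → . E g], [T → . y ; )], [T → .], [Y → . , ; Y], [Y → . T] }  — shift, reduce
  I3: { [E → y . ,], [E → y .] }  — shift, reduce
  I4: { [E → y , .] }  — reduce
  I5: { [Y → , . ; Y] }  — shift
  I6: { [T → E . g] }  — shift
  I7: { [Y → T .] }  — reduce
  I8: { [E → g Y . ;] }  — shift
  I9: { [E → y . ,], [E → y .], [T → y . ; )] }  — shift, reduce
  I10: { [T → y ; . )] }  — shift
  I11: { [T → y ; ) .] }  — reduce
  I12: { [E → g Y ; .] }  — reduce
  I13: { [T → E g .] }  — reduce
  I14: { [E → . g Y ;], [E → . y ,], [E → . y], [T → . E g], [T → . y ; )], [T → .], [Y → , ; . Y], [Y → . , ; Y], [Y → . T] }  — shift, reduce
  I15: { [Y → , ; Y .] }  — reduce

Conflict in state I2:
  Shift-reduce conflict between [T → .] and [E → . g Y ;]
So the grammar is NOT LR(0).

Answer: No. Shift-reduce conflict between [T → .] and [E → . g Y ;]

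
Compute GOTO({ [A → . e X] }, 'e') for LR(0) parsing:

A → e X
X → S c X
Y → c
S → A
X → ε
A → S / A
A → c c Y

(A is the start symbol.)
{ [A → . S / A], [A → . c c Y], [A → . e X], [A → e . X], [S → . A], [X → . S c X], [X → .] }

GOTO(I, 'e') = CLOSURE({ [A → αX.β] : [A → α.Xβ] ∈ I, X = 'e' })

Items with dot before 'e', with the dot advanced:
  [A → . e X] → [A → e . X]
Closure of the advanced items:
  [A → e . X] has the dot before X: add [X → . S c X], [X → .]
  [X → . S c X] has the dot before S: add [S → . A]
  [S → . A] has the dot before A: add [A → . e X], [A → . S / A], [A → . c c Y]

GOTO = { [A → . S / A], [A → . c c Y], [A → . e X], [A → e . X], [S → . A], [X → . S c X], [X → .] }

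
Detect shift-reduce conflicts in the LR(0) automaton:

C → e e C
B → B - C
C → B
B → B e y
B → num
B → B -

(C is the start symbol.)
Yes — I1: [C → B .] vs [B → B . -]; I7: [B → B - .] vs [B → . num]

A shift-reduce conflict occurs when an LR(0) state has both:
  - a complete (reduce) item [A → α .] (dot at the end), and
  - a shift item [B → β . c γ] (dot before a terminal).

Augment with C' → C and build the canonical LR(0) collection (I0 = CLOSURE({[C' → . C]}), then GOTO on every symbol after a dot until no new states appear). It has 11 states:
  I0: { [B → . B - C], [B → . B -], [B → . B e y], [B → . num], [C → . B], [C → . e e C], [C' → . C] }  — shift
  I1: { [B → B . - C], [B → B . -], [B → B . e y], [C → B .] }  — shift, reduce
  I2: { [C' → C .] }  — accept
  I3: { [C → e . e C] }  — shift
  I4: { [B → num .] }  — reduce
  I5: { [B → . B - C], [B → . B -], [B → . B e y], [B → . num], [C → . B], [C → . e e C], [C → e e . C] }  — shift
  I6: { [C → e e C .] }  — reduce
  I7: { [B → . B - C], [B → . B -], [B → . B e y], [B → . num], [B → B - . C], [B → B - .], [C → . B], [C → . e e C] }  — shift, reduce
  I8: { [B → B e . y] }  — shift
  I9: { [B → B e y .] }  — reduce
  I10: { [B → B - C .] }  — reduce

I1 contains reduce item [C → B .] and shift items [B → B . -], [B → B . - C], [B → B . e y] — shift-reduce conflict.
I7 contains reduce item [B → B - .] and shift items [B → . num], [C → . e e C] — shift-reduce conflict.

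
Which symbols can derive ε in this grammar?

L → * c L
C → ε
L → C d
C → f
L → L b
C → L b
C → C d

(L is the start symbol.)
ε-productions: C → ε
So C is immediately nullable.
No further non-terminal can be added: every production for the remaining non-terminals contains a terminal or a non-nullable non-terminal.
Nullable = { 'C' }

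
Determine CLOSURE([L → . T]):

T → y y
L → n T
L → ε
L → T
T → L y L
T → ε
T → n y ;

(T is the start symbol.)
{ [L → . T], [L → . n T], [L → .], [T → . L y L], [T → . n y ;], [T → . y y], [T → .] }

To compute CLOSURE, for each item [A → α.Bβ] where B is a non-terminal, add [B → .γ] for all productions B → γ; repeat for the newly added items until nothing changes.

Start with: [L → . T]
  [L → . T] has the dot before T: add [T → . y y], [T → . L y L], [T → .], [T → . n y ;]
  [T → . L y L] has the dot before L: add [L → . n T], [L → .]
No further items can be added.

CLOSURE = { [L → . T], [L → . n T], [L → .], [T → . L y L], [T → . n y ;], [T → . y y], [T → .] }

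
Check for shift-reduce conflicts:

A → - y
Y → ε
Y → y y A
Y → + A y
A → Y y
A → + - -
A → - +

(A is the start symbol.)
Yes — I0: [Y → .] vs [A → . + - -]; I1: [Y → .] vs [A → . + - -]; I6: [Y → .] vs [A → . + - -]

Augment with A' → A and build the canonical LR(0) collection (I0 = CLOSURE({[A' → . A]}), then GOTO on every symbol after a dot until no new states appear). It has 15 states:
  I0: { [A → . + - -], [A → . - +], [A → . - y], [A → . Y y], [A' → . A], [Y → . + A y], [Y → . y y A], [Y → .] }  — shift, reduce
  I1: { [A → + . - -], [A → . + - -], [A → . - +], [A → . - y], [A → . Y y], [Y → + . A y], [Y → . + A y], [Y → . y y A], [Y → .] }  — shift, reduce
  I2: { [A → - . +], [A → - . y] }  — shift
  I3: { [A' → A .] }  — accept
  I4: { [A → Y . y] }  — shift
  I5: { [Y → y . y A] }  — shift
  I6: { [A → . + - -], [A → . - +], [A → . - y], [A → . Y y], [Y → . + A y], [Y → . y y A], [Y → .], [Y → y y . A] }  — shift, reduce
  I7: { [Y → y y A .] }  — reduce
  I8: { [A → Y y .] }  — reduce
  I9: { [A → - + .] }  — reduce
  I10: { [A → - y .] }  — reduce
  I11: { [A → + - . -], [A → - . +], [A → - . y] }  — shift
  I12: { [Y → + A . y] }  — shift
  I13: { [Y → + A y .] }  — reduce
  I14: { [A → + - - .] }  — reduce

I0 contains reduce item [Y → .] and shift items [A → . + - -], [A → . - +], [A → . - y], [Y → . + A y], [Y → . y y A] — shift-reduce conflict.
I1 contains reduce item [Y → .] and shift items [A → . + - -], [A → + . - -], [A → . - +], [A → . - y], [Y → . + A y], [Y → . y y A] — shift-reduce conflict.
I6 contains reduce item [Y → .] and shift items [A → . + - -], [A → . - +], [A → . - y], [Y → . + A y], [Y → . y y A] — shift-reduce conflict.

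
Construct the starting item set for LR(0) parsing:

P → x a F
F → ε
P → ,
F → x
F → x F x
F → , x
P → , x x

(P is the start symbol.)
{ [P → . , x x], [P → . ,], [P → . x a F], [P' → . P] }

First, augment the grammar with P' → P
I₀ = CLOSURE({ [P' → . P] }):
  [P' → . P] has the dot before P: add [P → . x a F], [P → . ,], [P → . , x x]
No further items can be added.

I₀ = { [P → . , x x], [P → . ,], [P → . x a F], [P' → . P] }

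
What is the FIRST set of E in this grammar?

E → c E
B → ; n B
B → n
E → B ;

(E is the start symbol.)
To compute FIRST(E), examine every production with E on the left-hand side, reading each right-hand side left to right until a non-nullable symbol is reached.

FIRST sets of the other non-terminals involved (by the same procedure, iterated to a fixed point):
  FIRST(B) = { ';', 'n' }

From E → c E:
  - c is a terminal: add 'c' and stop
From E → B ;:
  - B is a non-terminal: add FIRST(B) \ {ε} = { ';', 'n' }
    B is not nullable, so stop

Collecting: FIRST(E) = { ';', 'c', 'n' }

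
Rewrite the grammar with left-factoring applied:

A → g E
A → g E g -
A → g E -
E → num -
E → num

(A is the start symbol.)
Left-factoring transforms A → αβ₁ | αβ₂ into A → αA' and A' → β₁ | β₂
(α is the longest common prefix among the alternatives). Repeat until
no nonterminal has two alternatives with a common prefix.

Round 1: A has alternatives sharing prefix 'g E'. Introduce A': A → g E A'
  Add: A' → ε
  Add: A' → g -
  Add: A' → -

Round 2: E has alternatives sharing prefix 'num'. Introduce E': E → num E'
  Add: E' → -
  Add: E' → ε

No remaining common prefixes — done.

Resulting grammar:
A → g E A'
A' → ε
A' → g -
A' → -
E → num E'
E' → -
E' → ε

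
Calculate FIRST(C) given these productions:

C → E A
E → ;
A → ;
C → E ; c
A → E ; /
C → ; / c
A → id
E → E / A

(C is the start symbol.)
{ ';' }

FIRST sets of the other non-terminals involved (by the same procedure, iterated to a fixed point):
  FIRST(E) = { ';' }

From C → E A:
  - E is a non-terminal: add FIRST(E) \ {ε} = { ';' }
    E is not nullable, so stop
From C → E ; c:
  - E is a non-terminal: add FIRST(E) \ {ε} = { ';' }
    E is not nullable, so stop
From C → ; / c:
  - ';' is a terminal: add ';' and stop

Collecting: FIRST(C) = { ';' }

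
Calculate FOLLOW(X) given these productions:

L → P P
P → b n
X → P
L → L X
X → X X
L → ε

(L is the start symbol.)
{ $, 'b' }

To compute FOLLOW(X), find every occurrence of X on a right-hand side N → α X β: add FIRST(β) \ {ε}, and if β is empty or nullable also add FOLLOW(N). Iterate to a fixed point.

In L → L X: X is at the end, add FOLLOW(L)
In X → X X: X is followed by X, add FIRST(X) \ {ε} = { 'b' }
In X → X X: X is at the end; this adds FOLLOW(X) to itself — nothing new

The FOLLOW sets referred to above (computed the same way, to a fixed point):
  FOLLOW(L) = { $, 'b' }

Taking the union: FOLLOW(X) = { $, 'b' }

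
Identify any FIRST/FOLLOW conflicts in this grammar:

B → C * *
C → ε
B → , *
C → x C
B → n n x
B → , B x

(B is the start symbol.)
Nullable non-terminals: C.

C: nullable alternative(s) C → ε; FOLLOW(C) = { '*' }
  C → ε: FIRST \ {ε} = { } — this is the only nullable alternative, skip
  C → x C: FIRST \ {ε} = { 'x' } — disjoint from FOLLOW(C)

B has no nullable alternative, so no FIRST/FOLLOW check is needed there.

No FIRST/FOLLOW conflicts found.

Answer: No FIRST/FOLLOW conflicts.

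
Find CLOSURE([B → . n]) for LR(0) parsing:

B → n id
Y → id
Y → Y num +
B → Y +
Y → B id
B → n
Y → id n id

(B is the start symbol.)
To compute CLOSURE, for each item [A → α.Bβ] where B is a non-terminal, add [B → .γ] for all productions B → γ; repeat for the newly added items until nothing changes.

Start with: [B → . n]
The dot precedes the terminal n, so nothing is added.

CLOSURE = { [B → . n] }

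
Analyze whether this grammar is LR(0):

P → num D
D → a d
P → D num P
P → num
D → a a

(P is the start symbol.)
A grammar is LR(0) if no state in the canonical LR(0) collection has:
  - both a shift item (dot before a terminal) and a complete item (shift-reduce conflict), or
  - two or more complete items (reduce-reduce conflict; the accept item [P' → P .] counts as a complete item here).

Augment with P' → P and build the canonical LR(0) collection (I0 = CLOSURE({[P' → . P]}), then GOTO on every symbol after a dot until no new states appear). It has 10 states:
  I0: { [D → . a a], [D → . a d], [P → . D num P], [P → . num D], [P → . num], [P' → . P] }  — shift
  I1: { [P → D . num P] }  — shift
  I2: { [P' → P .] }  — accept
  I3: { [D → a . a], [D → a . d] }  — shift
  I4: { [D → . a a], [D → . a d], [P → num . D], [P → num .] }  — shift, reduce
  I5: { [P → num D .] }  — reduce
  I6: { [D → a a .] }  — reduce
  I7: { [D → a d .] }  — reduce
  I8: { [D → . a a], [D → . a d], [P → . D num P], [P → . num D], [P → . num], [P → D num . P] }  — shift
  I9: { [P → D num P .] }  — reduce

Conflict in state I4:
  Shift-reduce conflict between [P → num .] and [D → . a a]
So the grammar is NOT LR(0).

Answer: No. Shift-reduce conflict between [P → num .] and [D → . a a]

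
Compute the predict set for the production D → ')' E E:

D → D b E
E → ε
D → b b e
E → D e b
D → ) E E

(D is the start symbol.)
{ ')' }

PREDICT(D → ')' E E) = (FIRST(RHS) \ {ε}) ∪ (FOLLOW(D) if ε ∈ FIRST(RHS), i.e. RHS ⇒* ε)
FIRST(')' E E) = { ')' }
ε ∉ FIRST(')' E E), so FOLLOW(D) is not added.
PREDICT(D → ')' E E) = { ')' }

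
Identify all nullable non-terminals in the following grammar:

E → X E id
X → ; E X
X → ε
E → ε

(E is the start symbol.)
A non-terminal is nullable if it can derive ε (the empty string): either it has an ε-production, or it has a production whose right-hand side consists entirely of nullable non-terminals.

ε-productions: X → ε, E → ε
So X, E are immediately nullable.
Every non-terminal is now nullable.
Nullable = { 'E', 'X' }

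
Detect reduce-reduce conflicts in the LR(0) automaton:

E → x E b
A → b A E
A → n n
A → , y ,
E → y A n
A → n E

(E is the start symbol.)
Augment with E' → E and build the canonical LR(0) collection (I0 = CLOSURE({[E' → . E]}), then GOTO on every symbol after a dot until no new states appear). It has 17 states:
  I0: { [E → . x E b], [E → . y A n], [E' → . E] }  — shift
  I1: { [E' → E .] }  — accept
  I2: { [E → . x E b], [E → . y A n], [E → x . E b] }  — shift
  I3: { [A → . , y ,], [A → . b A E], [A → . n E], [A → . n n], [E → y . A n] }  — shift
  I4: { [A → , . y ,] }  — shift
  I5: { [E → y A . n] }  — shift
  I6: { [A → . , y ,], [A → . b A E], [A → . n E], [A → . n n], [A → b . A E] }  — shift
  I7: { [A → n . E], [A → n . n], [E → . x E b], [E → . y A n] }  — shift
  I8: { [A → n E .] }  — reduce
  I9: { [A → n n .] }  — reduce
  I10: { [A → b A . E], [E → . x E b], [E → . y A n] }  — shift
  I11: { [A → b A E .] }  — reduce
  I12: { [E → y A n .] }  — reduce
  I13: { [A → , y . ,] }  — shift
  I14: { [A → , y , .] }  — reduce
  I15: { [E → x E . b] }  — shift
  I16: { [E → x E b .] }  — reduce

No state contains more than one complete item.

Answer: No reduce-reduce conflicts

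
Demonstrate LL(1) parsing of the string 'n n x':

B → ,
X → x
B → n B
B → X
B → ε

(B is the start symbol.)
Stack is shown with the top on the left.

Stack  Input    Action
----------------------
B $    n n x $  output B → n B
n B $  n n x $  match 'n'
B $    n x $    output B → n B
n B $  n x $    match 'n'
B $    x $      output B → X
X $    x $      output X → x
x $    x $      match 'x'
$      $        accept

The string is accepted.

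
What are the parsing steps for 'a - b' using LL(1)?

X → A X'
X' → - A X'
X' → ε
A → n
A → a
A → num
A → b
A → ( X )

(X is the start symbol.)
LL(1) parsing maintains a stack (initially the start symbol over $) and the input. At each step: if the stack top is a terminal, match it against the current input token; if it is a non-terminal N, replace it with the RHS of M[N, lookahead] (the unique production whose predict set contains the lookahead).

Stack is shown with the top on the left.

Stack     Input    Action
-------------------------
X $       a - b $  output X → A X'
A X' $    a - b $  output A → a
a X' $    a - b $  match 'a'
X' $      - b $    output X' → - A X'
- A X' $  - b $    match '-'
A X' $    b $      output A → b
b X' $    b $      match 'b'
X' $      $        output X' → ε
$         $        accept

The string is accepted.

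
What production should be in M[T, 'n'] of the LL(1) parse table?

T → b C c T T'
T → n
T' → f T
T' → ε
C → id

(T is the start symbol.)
T → n

To find M[T, 'n'], we find productions for T where 'n' is in the predict set (PREDICT(N → α) = (FIRST(α) \ {ε}) ∪ (FOLLOW(N) if α ⇒* ε)).

T → b C c T T': PREDICT = { 'b' }
T → n: PREDICT = { 'n' }
  'n' is in predict set, so this production goes in M[T, 'n']

M[T, 'n'] = T → n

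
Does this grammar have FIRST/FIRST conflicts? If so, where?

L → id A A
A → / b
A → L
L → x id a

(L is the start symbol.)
No FIRST/FIRST conflicts.

A FIRST/FIRST conflict occurs when two productions N → α and N → β for the same non-terminal have FIRST(α) ∩ FIRST(β) ≠ ∅ (with ε ∈ FIRST of a nullable right-hand side, so two nullable alternatives also conflict).

FIRST sets of the non-terminals at (or reachable through a nullable prefix from) the front of some alternative:
  FIRST(L) = { 'id', 'x' }

Productions for L:
  L → id A A: FIRST = { 'id' }
  L → x id a: FIRST = { 'x' }
Productions for A:
  A → / b: FIRST = { '/' }
  A → L: FIRST = { 'id', 'x' }

All alternatives of each non-terminal have pairwise disjoint FIRST sets.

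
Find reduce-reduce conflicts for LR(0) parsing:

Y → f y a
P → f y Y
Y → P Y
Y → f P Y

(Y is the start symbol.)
A reduce-reduce conflict occurs when an LR(0) state has two complete items [A → α .] and [B → β .] — both call for a reduction, and with no lookahead the parser cannot choose between them.

Augment with Y' → Y and build the canonical LR(0) collection (I0 = CLOSURE({[Y' → . Y]}), then GOTO on every symbol after a dot until no new states appear). It has 12 states:
  I0: { [P → . f y Y], [Y → . P Y], [Y → . f P Y], [Y → . f y a], [Y' → . Y] }  — shift
  I1: { [P → . f y Y], [Y → . P Y], [Y → . f P Y], [Y → . f y a], [Y → P . Y] }  — shift
  I2: { [Y' → Y .] }  — accept
  I3: { [P → . f y Y], [P → f . y Y], [Y → f . P Y], [Y → f . y a] }  — shift
  I4: { [P → . f y Y], [Y → . P Y], [Y → . f P Y], [Y → . f y a], [Y → f P . Y] }  — shift
  I5: { [P → f . y Y] }  — shift
  I6: { [P → . f y Y], [P → f y . Y], [Y → . P Y], [Y → . f P Y], [Y → . f y a], [Y → f y . a] }  — shift
  I7: { [P → f y Y .] }  — reduce
  I8: { [Y → f y a .] }  — reduce
  I9: { [P → . f y Y], [P → f y . Y], [Y → . P Y], [Y → . f P Y], [Y → . f y a] }  — shift
  I10: { [Y → f P Y .] }  — reduce
  I11: { [Y → P Y .] }  — reduce

No state contains more than one complete item.

Answer: No reduce-reduce conflicts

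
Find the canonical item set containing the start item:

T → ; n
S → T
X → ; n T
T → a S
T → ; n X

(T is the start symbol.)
First, augment the grammar with T' → T
I₀ = CLOSURE({ [T' → . T] }):
  [T' → . T] has the dot before T: add [T → . ; n], [T → . a S], [T → . ; n X]
No further items can be added.

I₀ = { [T → . ; n X], [T → . ; n], [T → . a S], [T' → . T] }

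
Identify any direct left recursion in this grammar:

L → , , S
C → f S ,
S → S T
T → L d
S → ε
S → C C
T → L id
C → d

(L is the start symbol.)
Yes, S is left-recursive

Direct left recursion occurs when N → N α for some non-terminal N (the right-hand side begins with the left-hand side itself).

L → , , S: starts with ','
C → f S ,: starts with f
S → S T: LEFT RECURSIVE (starts with S)
T → L d: starts with L
S → ε: starts with ε
S → C C: starts with C
T → L id: starts with L
C → d: starts with d

The grammar has direct left recursion on: S.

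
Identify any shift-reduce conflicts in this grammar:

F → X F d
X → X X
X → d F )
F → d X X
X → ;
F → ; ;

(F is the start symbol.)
Augment with F' → F and build the canonical LR(0) collection (I0 = CLOSURE({[F' → . F]}), then GOTO on every symbol after a dot until no new states appear). It has 13 states:
  I0: { [F → . ; ;], [F → . X F d], [F → . d X X], [F' → . F], [X → . ;], [X → . X X], [X → . d F )] }  — shift
  I1: { [F → ; . ;], [X → ; .] }  — shift, reduce
  I2: { [F' → F .] }  — accept
  I3: { [F → . ; ;], [F → . X F d], [F → . d X X], [F → X . F d], [X → . ;], [X → . X X], [X → . d F )], [X → X . X] }  — shift
  I4: { [F → . ; ;], [F → . X F d], [F → . d X X], [F → d . X X], [X → . ;], [X → . X X], [X → . d F )], [X → d . F )] }  — shift
  I5: { [X → d F . )] }  — shift
  I6: { [F → . ; ;], [F → . X F d], [F → . d X X], [F → X . F d], [F → d X . X], [X → . ;], [X → . X X], [X → . d F )], [X → X . X] }  — shift
  I7: { [F → X F . d] }  — shift
  I8: { [F → . ; ;], [F → . X F d], [F → . d X X], [F → X . F d], [F → d X X .], [X → . ;], [X → . X X], [X → . d F )], [X → X . X], [X → X X .] }  — shift, 2 reduces
  I9: { [F → . ; ;], [F → . X F d], [F → . d X X], [F → X . F d], [X → . ;], [X → . X X], [X → . d F )], [X → X . X], [X → X X .] }  — shift, reduce
  I10: { [F → X F d .] }  — reduce
  I11: { [X → d F ) .] }  — reduce
  I12: { [F → ; ; .] }  — reduce

I1 contains reduce item [X → ; .] and shift item [F → ; . ;] — shift-reduce conflict.
I8 contains reduce items [F → d X X .], [X → X X .] and shift items [F → . ; ;], [F → . d X X], [X → . ;], [X → . d F )] — shift-reduce conflict.
I9 contains reduce item [X → X X .] and shift items [F → . ; ;], [F → . d X X], [X → . ;], [X → . d F )] — shift-reduce conflict.

Answer: Yes — I1: [X → ; .] vs [F → ; . ;]; I8: [F → d X X .] vs [F → . ; ;]; I9: [X → X X .] vs [F → . ; ;]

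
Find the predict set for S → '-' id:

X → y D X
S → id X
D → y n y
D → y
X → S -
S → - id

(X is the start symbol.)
PREDICT(S → '-' id) = (FIRST(RHS) \ {ε}) ∪ (FOLLOW(S) if ε ∈ FIRST(RHS), i.e. RHS ⇒* ε)
FIRST('-' id) = { '-' }
ε ∉ FIRST('-' id), so FOLLOW(S) is not added.
PREDICT(S → '-' id) = { '-' }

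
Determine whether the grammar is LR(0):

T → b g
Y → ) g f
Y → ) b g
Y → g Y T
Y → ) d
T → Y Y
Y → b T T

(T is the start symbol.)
Augment with T' → T and build the canonical LR(0) collection (I0 = CLOSURE({[T' → . T]}), then GOTO on every symbol after a dot until no new states appear). It has 18 states:
  I0: { [T → . Y Y], [T → . b g], [T' → . T], [Y → . ) b g], [Y → . ) d], [Y → . ) g f], [Y → . b T T], [Y → . g Y T] }  — shift
  I1: { [Y → ) . b g], [Y → ) . d], [Y → ) . g f] }  — shift
  I2: { [T' → T .] }  — accept
  I3: { [T → Y . Y], [Y → . ) b g], [Y → . ) d], [Y → . ) g f], [Y → . b T T], [Y → . g Y T] }  — shift
  I4: { [T → . Y Y], [T → . b g], [T → b . g], [Y → . ) b g], [Y → . ) d], [Y → . ) g f], [Y → . b T T], [Y → . g Y T], [Y → b . T T] }  — shift
  I5: { [Y → . ) b g], [Y → . ) d], [Y → . ) g f], [Y → . b T T], [Y → . g Y T], [Y → g . Y T] }  — shift
  I6: { [T → . Y Y], [T → . b g], [Y → . ) b g], [Y → . ) d], [Y → . ) g f], [Y → . b T T], [Y → . g Y T], [Y → g Y . T] }  — shift
  I7: { [T → . Y Y], [T → . b g], [Y → . ) b g], [Y → . ) d], [Y → . ) g f], [Y → . b T T], [Y → . g Y T], [Y → b . T T] }  — shift
  I8: { [T → . Y Y], [T → . b g], [Y → . ) b g], [Y → . ) d], [Y → . ) g f], [Y → . b T T], [Y → . g Y T], [Y → b T . T] }  — shift
  I9: { [Y → b T T .] }  — reduce
  I10: { [Y → g Y T .] }  — reduce
  I11: { [T → b g .], [Y → . ) b g], [Y → . ) d], [Y → . ) g f], [Y → . b T T], [Y → . g Y T], [Y → g . Y T] }  — shift, reduce
  I12: { [T → Y Y .] }  — reduce
  I13: { [Y → ) b . g] }  — shift
  I14: { [Y → ) d .] }  — reduce
  I15: { [Y → ) g . f] }  — shift
  I16: { [Y → ) g f .] }  — reduce
  I17: { [Y → ) b g .] }  — reduce

Conflict in state I11:
  Shift-reduce conflict between [T → b g .] and [Y → . ) b g]
So the grammar is NOT LR(0).

Answer: No. Shift-reduce conflict between [T → b g .] and [Y → . ) b g]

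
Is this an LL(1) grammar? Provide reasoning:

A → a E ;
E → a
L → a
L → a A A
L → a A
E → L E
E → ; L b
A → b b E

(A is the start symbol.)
No. Predict set conflict for E: { 'a' }

A grammar is LL(1) if for each non-terminal N with multiple productions, the predict sets of those productions are pairwise disjoint, where PREDICT(N → α) = (FIRST(α) \ {ε}) ∪ (FOLLOW(N) if α ⇒* ε).

Relevant sets:
  FIRST(L) = { 'a' }

For A:
  PREDICT(A → a E ';') = { 'a' }
  PREDICT(A → b b E) = { 'b' }
For E:
  PREDICT(E → a) = { 'a' }
  PREDICT(E → L E) = { 'a' }
  PREDICT(E → ';' L b) = { ';' }
For L:
  PREDICT(L → a) = { 'a' }
  PREDICT(L → a A A) = { 'a' }
  PREDICT(L → a A) = { 'a' }

Conflict found: Predict set conflict for E: { 'a' }
The grammar is NOT LL(1).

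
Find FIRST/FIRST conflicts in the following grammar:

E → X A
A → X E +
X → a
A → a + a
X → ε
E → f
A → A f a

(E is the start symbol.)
A FIRST/FIRST conflict occurs when two productions N → α and N → β for the same non-terminal have FIRST(α) ∩ FIRST(β) ≠ ∅ (with ε ∈ FIRST of a nullable right-hand side, so two nullable alternatives also conflict).

FIRST sets of the non-terminals at (or reachable through a nullable prefix from) the front of some alternative:
  FIRST(X) = { 'a', ε }
  FIRST(A) = { 'a', 'f' }
  FIRST(E) = { 'a', 'f' }

Productions for E:
  E → X A: FIRST = { 'a', 'f' }
  E → f: FIRST = { 'f' }
Productions for A:
  A → X E +: FIRST = { 'a', 'f' }
  A → a + a: FIRST = { 'a' }
  A → A f a: FIRST = { 'a', 'f' }
Productions for X:
  X → a: FIRST = { 'a' }
  X → ε: FIRST = { ε }

Conflict for E: E → X A and E → f
  Overlap: { 'f' }
Conflict for A: A → X E + and A → a + a
  Overlap: { 'a' }
Conflict for A: A → X E + and A → A f a
  Overlap: { 'a', 'f' }
Conflict for A: A → a + a and A → A f a
  Overlap: { 'a' }

Answer: Yes. E → X A / E → f on { 'f' }; A → X E '+' / A → a '+' a on { 'a' }; A → X E '+' / A → A f a on { 'a', 'f' }; A → a '+' a / A → A f a on { 'a' }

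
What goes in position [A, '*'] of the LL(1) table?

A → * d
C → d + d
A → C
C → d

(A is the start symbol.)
To find M[A, '*'], we find productions for A where '*' is in the predict set (PREDICT(N → α) = (FIRST(α) \ {ε}) ∪ (FOLLOW(N) if α ⇒* ε)).

Relevant sets:
  FIRST(C) = { 'd' }

A → * d: PREDICT = { '*' }
  '*' is in predict set, so this production goes in M[A, '*']
A → C: PREDICT = { 'd' }

M[A, '*'] = A → * d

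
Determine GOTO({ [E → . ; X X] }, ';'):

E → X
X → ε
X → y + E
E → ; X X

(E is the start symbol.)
GOTO(I, ';') = CLOSURE({ [A → αX.β] : [A → α.Xβ] ∈ I, X = ';' })

Items with dot before ';', with the dot advanced:
  [E → . ; X X] → [E → ; . X X]
Closure of the advanced items:
  [E → ; . X X] has the dot before X: add [X → .], [X → . y + E]

GOTO = { [E → ; . X X], [X → . y + E], [X → .] }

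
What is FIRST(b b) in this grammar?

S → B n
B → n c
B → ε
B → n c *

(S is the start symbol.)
{ 'b' }

To compute FIRST(b b), process the symbols left to right:
Symbol b is a terminal. Add 'b' and stop.
FIRST(b b) = { 'b' }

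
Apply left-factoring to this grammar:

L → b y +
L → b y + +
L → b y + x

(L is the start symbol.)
Left-factoring transforms A → αβ₁ | αβ₂ into A → αA' and A' → β₁ | β₂
(α is the longest common prefix among the alternatives). Repeat until
no nonterminal has two alternatives with a common prefix.

Round 1: L has alternatives sharing prefix 'b y +'. Introduce L': L → b y + L'
  Add: L' → ε
  Add: L' → +
  Add: L' → x

No remaining common prefixes — done.

Resulting grammar:
L → b y + L'
L' → ε
L' → +
L' → x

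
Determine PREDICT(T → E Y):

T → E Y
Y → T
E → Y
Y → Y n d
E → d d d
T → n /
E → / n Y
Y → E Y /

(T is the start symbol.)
{ '/', 'd', 'n' }

PREDICT(T → E Y) = (FIRST(RHS) \ {ε}) ∪ (FOLLOW(T) if ε ∈ FIRST(RHS), i.e. RHS ⇒* ε)
FIRST(E) = { '/', 'd', 'n' }
FIRST(E Y) = { '/', 'd', 'n' }
ε ∉ FIRST(E Y), so FOLLOW(T) is not added.
PREDICT(T → E Y) = { '/', 'd', 'n' }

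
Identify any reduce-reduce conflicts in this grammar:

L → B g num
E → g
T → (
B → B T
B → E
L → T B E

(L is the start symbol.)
No reduce-reduce conflicts

Augment with L' → L and build the canonical LR(0) collection (I0 = CLOSURE({[L' → . L]}), then GOTO on every symbol after a dot until no new states appear). It has 12 states:
  I0: { [B → . B T], [B → . E], [E → . g], [L → . B g num], [L → . T B E], [L' → . L], [T → . (] }  — shift
  I1: { [T → ( .] }  — reduce
  I2: { [B → B . T], [L → B . g num], [T → . (] }  — shift
  I3: { [B → E .] }  — reduce
  I4: { [L' → L .] }  — accept
  I5: { [B → . B T], [B → . E], [E → . g], [L → T . B E] }  — shift
  I6: { [E → g .] }  — reduce
  I7: { [B → B . T], [E → . g], [L → T B . E], [T → . (] }  — shift
  I8: { [L → T B E .] }  — reduce
  I9: { [B → B T .] }  — reduce
  I10: { [L → B g . num] }  — shift
  I11: { [L → B g num .] }  — reduce

No state contains more than one complete item.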